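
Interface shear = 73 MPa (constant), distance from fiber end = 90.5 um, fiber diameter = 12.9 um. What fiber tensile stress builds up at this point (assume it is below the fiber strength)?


Force balance: sigma_f * (pi*d^2/4) = tau * (pi*d) * x  ->  sigma_f = 4 * tau * x / d
sigma_f = 4 * 73 * 90.5 / 12.9 = 2048.5 MPa

2048.5 MPa


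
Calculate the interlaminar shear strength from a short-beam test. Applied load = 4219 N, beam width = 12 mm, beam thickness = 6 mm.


ILSS = 3F/(4bh) = 3*4219/(4*12*6) = 43.95 MPa

43.95 MPa


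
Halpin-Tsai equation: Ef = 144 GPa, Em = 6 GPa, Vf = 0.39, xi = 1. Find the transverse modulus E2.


eta = (Ef/Em - 1)/(Ef/Em + xi) = (24.0 - 1)/(24.0 + 1) = 0.92
E2 = Em*(1+xi*eta*Vf)/(1-eta*Vf) = 12.71 GPa

12.71 GPa


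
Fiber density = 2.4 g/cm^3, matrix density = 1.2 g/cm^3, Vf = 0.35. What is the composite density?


rho_c = rho_f*Vf + rho_m*(1-Vf) = 2.4*0.35 + 1.2*0.65 = 1.62 g/cm^3

1.62 g/cm^3


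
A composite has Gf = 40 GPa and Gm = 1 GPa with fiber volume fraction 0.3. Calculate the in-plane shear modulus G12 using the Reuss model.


1/G12 = Vf/Gf + (1-Vf)/Gm = 0.3/40 + 0.7/1
G12 = 1.41 GPa

1.41 GPa


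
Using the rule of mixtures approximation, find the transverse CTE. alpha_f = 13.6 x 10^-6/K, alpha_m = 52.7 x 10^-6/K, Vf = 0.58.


alpha_2 = alpha_f*Vf + alpha_m*(1-Vf) = 13.6*0.58 + 52.7*0.42 = 30.0 x 10^-6/K

30.0 x 10^-6/K


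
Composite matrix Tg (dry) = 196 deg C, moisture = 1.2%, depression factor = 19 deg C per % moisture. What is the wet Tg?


Tg_wet = Tg_dry - k*moisture = 196 - 19*1.2 = 173.2 deg C

173.2 deg C


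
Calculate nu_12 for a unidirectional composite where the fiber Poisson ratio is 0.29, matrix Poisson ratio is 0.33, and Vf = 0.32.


nu_12 = nu_f*Vf + nu_m*(1-Vf) = 0.29*0.32 + 0.33*0.68 = 0.3172

0.3172


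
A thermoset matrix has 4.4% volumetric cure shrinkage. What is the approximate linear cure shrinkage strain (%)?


Linear shrinkage ≈ vol_shrink/3 = 4.4/3 = 1.467%

1.467%


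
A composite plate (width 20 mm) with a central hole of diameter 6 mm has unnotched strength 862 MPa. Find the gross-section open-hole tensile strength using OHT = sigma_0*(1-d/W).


OHT = sigma_0*(1-d/W) = 862*(1-6/20) = 603.4 MPa

603.4 MPa


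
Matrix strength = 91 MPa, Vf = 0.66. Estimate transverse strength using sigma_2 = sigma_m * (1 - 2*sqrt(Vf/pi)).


factor = 1 - 2*sqrt(0.66/pi) = 0.0833
sigma_2 = 91 * 0.0833 = 7.58 MPa

7.58 MPa


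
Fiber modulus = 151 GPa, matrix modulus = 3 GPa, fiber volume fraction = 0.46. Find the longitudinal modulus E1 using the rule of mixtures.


E1 = Ef*Vf + Em*(1-Vf) = 151*0.46 + 3*0.54 = 71.08 GPa

71.08 GPa


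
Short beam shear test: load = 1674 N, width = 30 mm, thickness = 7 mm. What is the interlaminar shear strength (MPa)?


ILSS = 3F/(4bh) = 3*1674/(4*30*7) = 5.98 MPa

5.98 MPa


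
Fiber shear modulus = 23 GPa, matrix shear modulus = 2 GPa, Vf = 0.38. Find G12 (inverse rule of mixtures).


1/G12 = Vf/Gf + (1-Vf)/Gm = 0.38/23 + 0.62/2
G12 = 3.06 GPa

3.06 GPa


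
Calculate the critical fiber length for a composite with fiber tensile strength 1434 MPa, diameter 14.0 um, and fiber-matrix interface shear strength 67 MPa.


Lc = sigma_f * d / (2 * tau_i) = 1434 * 14.0 / (2 * 67) = 149.8 um

149.8 um


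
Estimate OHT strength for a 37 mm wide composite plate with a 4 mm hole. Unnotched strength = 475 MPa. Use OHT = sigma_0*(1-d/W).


OHT = sigma_0*(1-d/W) = 475*(1-4/37) = 423.6 MPa

423.6 MPa


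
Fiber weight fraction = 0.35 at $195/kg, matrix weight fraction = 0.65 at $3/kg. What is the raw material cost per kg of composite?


Cost = cost_f*Wf + cost_m*Wm = 195*0.35 + 3*0.65 = $70.2/kg

$70.2/kg


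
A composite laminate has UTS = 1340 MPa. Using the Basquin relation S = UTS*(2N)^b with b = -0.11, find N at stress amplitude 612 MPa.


N = 0.5 * (S/UTS)^(1/b) = 0.5 * (612/1340)^(1/-0.11) = 621.0000 cycles

621.0000 cycles


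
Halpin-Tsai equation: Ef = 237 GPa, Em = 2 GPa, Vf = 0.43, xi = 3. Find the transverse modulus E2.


eta = (Ef/Em - 1)/(Ef/Em + xi) = (118.5 - 1)/(118.5 + 3) = 0.9671
E2 = Em*(1+xi*eta*Vf)/(1-eta*Vf) = 7.69 GPa

7.69 GPa


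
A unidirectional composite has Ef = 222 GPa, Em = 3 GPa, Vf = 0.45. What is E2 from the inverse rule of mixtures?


1/E2 = Vf/Ef + (1-Vf)/Em = 0.45/222 + 0.55/3
E2 = 5.39 GPa

5.39 GPa


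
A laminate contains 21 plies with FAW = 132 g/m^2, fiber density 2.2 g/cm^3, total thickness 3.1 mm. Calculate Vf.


Vf = n * FAW / (rho_f * h * 1000) = 21 * 132 / (2.2 * 3.1 * 1000) = 0.4065

0.4065


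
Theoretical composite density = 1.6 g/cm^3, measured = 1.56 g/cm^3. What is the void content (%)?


Void% = (rho_theo - rho_actual)/rho_theo * 100 = (1.6 - 1.56)/1.6 * 100 = 2.5%

2.5%


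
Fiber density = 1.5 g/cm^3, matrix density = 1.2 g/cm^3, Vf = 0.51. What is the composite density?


rho_c = rho_f*Vf + rho_m*(1-Vf) = 1.5*0.51 + 1.2*0.49 = 1.353 g/cm^3

1.353 g/cm^3


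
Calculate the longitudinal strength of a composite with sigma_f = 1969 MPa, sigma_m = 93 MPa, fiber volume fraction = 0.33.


sigma_1 = sigma_f*Vf + sigma_m*(1-Vf) = 1969*0.33 + 93*0.67 = 712.1 MPa

712.1 MPa


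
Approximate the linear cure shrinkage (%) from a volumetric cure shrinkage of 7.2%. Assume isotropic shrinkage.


Linear shrinkage ≈ vol_shrink/3 = 7.2/3 = 2.4%

2.4%


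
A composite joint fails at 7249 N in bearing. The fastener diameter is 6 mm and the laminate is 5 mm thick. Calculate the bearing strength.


sigma_br = F/(d*h) = 7249/(6*5) = 241.6 MPa

241.6 MPa


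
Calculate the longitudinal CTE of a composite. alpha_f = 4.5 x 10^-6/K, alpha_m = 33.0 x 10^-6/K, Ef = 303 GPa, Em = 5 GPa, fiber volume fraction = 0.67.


E1 = Ef*Vf + Em*(1-Vf) = 204.66
alpha_1 = (alpha_f*Ef*Vf + alpha_m*Em*(1-Vf))/E1 = 4.73 x 10^-6/K

4.73 x 10^-6/K


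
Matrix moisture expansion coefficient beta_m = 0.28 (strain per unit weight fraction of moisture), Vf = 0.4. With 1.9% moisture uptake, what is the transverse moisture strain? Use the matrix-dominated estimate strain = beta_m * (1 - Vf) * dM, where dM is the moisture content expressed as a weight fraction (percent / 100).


dM = 1.9/100 = 0.019
strain = beta_m * (1-Vf) * dM = 0.28 * 0.6 * 0.019 = 0.003192

0.003192


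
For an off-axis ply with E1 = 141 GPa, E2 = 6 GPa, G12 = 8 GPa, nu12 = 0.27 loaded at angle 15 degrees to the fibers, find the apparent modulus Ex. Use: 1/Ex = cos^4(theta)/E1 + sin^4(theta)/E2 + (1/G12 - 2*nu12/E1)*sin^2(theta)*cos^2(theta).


cos^4(15) = 0.870513, sin^4(15) = 0.004487, sin^2(15)*cos^2(15) = 0.0625
1/G12 - 2*nu12/E1 = 1/8 - 2*0.27/141 = 0.12117 GPa^-1
1/Ex = 0.870513/141 + 0.004487/6 + 0.12117*0.0625 = 0.0144949 GPa^-1
Ex = 68.99 GPa

68.99 GPa


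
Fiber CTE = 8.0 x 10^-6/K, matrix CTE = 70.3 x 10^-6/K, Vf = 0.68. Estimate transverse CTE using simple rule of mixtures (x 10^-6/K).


alpha_2 = alpha_f*Vf + alpha_m*(1-Vf) = 8.0*0.68 + 70.3*0.32 = 27.9 x 10^-6/K

27.9 x 10^-6/K


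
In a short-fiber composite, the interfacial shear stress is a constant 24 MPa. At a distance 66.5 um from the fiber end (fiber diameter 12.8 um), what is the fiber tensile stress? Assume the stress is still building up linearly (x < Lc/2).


Force balance: sigma_f * (pi*d^2/4) = tau * (pi*d) * x  ->  sigma_f = 4 * tau * x / d
sigma_f = 4 * 24 * 66.5 / 12.8 = 498.8 MPa

498.8 MPa


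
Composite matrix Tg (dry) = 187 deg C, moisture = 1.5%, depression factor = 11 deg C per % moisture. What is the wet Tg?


Tg_wet = Tg_dry - k*moisture = 187 - 11*1.5 = 170.5 deg C

170.5 deg C


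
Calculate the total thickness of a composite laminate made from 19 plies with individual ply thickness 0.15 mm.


h = n * t_ply = 19 * 0.15 = 2.85 mm

2.85 mm


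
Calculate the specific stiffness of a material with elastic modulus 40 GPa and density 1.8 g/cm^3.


Specific stiffness = E/rho = 40/1.8 = 22.2 GPa/(g/cm^3)

22.2 GPa/(g/cm^3)


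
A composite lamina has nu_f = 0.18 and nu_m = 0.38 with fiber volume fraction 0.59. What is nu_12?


nu_12 = nu_f*Vf + nu_m*(1-Vf) = 0.18*0.59 + 0.38*0.41 = 0.262

0.262


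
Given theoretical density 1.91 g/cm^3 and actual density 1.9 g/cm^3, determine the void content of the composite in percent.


Void% = (rho_theo - rho_actual)/rho_theo * 100 = (1.91 - 1.9)/1.91 * 100 = 0.52%

0.52%


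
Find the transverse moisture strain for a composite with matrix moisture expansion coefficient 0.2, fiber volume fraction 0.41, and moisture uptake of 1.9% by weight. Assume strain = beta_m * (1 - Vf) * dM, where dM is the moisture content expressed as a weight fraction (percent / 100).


dM = 1.9/100 = 0.019
strain = beta_m * (1-Vf) * dM = 0.2 * 0.59 * 0.019 = 0.002242

0.002242


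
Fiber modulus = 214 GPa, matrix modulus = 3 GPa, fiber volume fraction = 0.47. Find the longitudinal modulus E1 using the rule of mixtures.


E1 = Ef*Vf + Em*(1-Vf) = 214*0.47 + 3*0.53 = 102.17 GPa

102.17 GPa


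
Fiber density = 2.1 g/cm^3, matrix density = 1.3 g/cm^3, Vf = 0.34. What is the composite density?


rho_c = rho_f*Vf + rho_m*(1-Vf) = 2.1*0.34 + 1.3*0.66 = 1.572 g/cm^3

1.572 g/cm^3


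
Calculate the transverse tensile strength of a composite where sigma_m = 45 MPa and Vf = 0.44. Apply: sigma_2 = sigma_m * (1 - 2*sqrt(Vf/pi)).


factor = 1 - 2*sqrt(0.44/pi) = 0.2515
sigma_2 = 45 * 0.2515 = 11.32 MPa

11.32 MPa


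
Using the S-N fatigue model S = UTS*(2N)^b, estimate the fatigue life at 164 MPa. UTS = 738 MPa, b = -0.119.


N = 0.5 * (S/UTS)^(1/b) = 0.5 * (164/738)^(1/-0.119) = 154223.5843 cycles

154223.5843 cycles


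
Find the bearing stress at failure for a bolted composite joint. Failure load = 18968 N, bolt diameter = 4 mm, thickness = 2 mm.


sigma_br = F/(d*h) = 18968/(4*2) = 2371.0 MPa

2371.0 MPa


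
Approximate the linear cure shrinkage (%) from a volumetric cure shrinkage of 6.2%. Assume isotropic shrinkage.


Linear shrinkage ≈ vol_shrink/3 = 6.2/3 = 2.067%

2.067%


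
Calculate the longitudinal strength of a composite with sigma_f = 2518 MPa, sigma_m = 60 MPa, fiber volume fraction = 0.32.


sigma_1 = sigma_f*Vf + sigma_m*(1-Vf) = 2518*0.32 + 60*0.68 = 846.6 MPa

846.6 MPa


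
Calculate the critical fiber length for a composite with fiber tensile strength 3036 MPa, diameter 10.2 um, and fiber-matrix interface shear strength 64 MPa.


Lc = sigma_f * d / (2 * tau_i) = 3036 * 10.2 / (2 * 64) = 241.9 um

241.9 um


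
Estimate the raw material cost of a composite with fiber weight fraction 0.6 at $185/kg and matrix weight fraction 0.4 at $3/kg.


Cost = cost_f*Wf + cost_m*Wm = 185*0.6 + 3*0.4 = $112.2/kg

$112.2/kg


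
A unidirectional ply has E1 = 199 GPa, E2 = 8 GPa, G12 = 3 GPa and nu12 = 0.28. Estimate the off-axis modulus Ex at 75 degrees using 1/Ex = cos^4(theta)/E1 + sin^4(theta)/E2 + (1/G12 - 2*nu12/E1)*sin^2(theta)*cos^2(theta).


cos^4(75) = 0.004487, sin^4(75) = 0.870513, sin^2(75)*cos^2(75) = 0.0625
1/G12 - 2*nu12/E1 = 1/3 - 2*0.28/199 = 0.330519 GPa^-1
1/Ex = 0.004487/199 + 0.870513/8 + 0.330519*0.0625 = 0.1294941 GPa^-1
Ex = 7.72 GPa

7.72 GPa


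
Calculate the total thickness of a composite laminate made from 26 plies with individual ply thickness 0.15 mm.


h = n * t_ply = 26 * 0.15 = 3.9 mm

3.9 mm


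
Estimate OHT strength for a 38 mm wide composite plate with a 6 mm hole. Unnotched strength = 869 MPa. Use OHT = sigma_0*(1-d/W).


OHT = sigma_0*(1-d/W) = 869*(1-6/38) = 731.8 MPa

731.8 MPa


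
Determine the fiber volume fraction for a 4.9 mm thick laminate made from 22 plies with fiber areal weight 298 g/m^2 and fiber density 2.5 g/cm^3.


Vf = n * FAW / (rho_f * h * 1000) = 22 * 298 / (2.5 * 4.9 * 1000) = 0.5352

0.5352


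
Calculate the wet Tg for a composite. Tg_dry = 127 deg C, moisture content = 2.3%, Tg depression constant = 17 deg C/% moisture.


Tg_wet = Tg_dry - k*moisture = 127 - 17*2.3 = 87.9 deg C

87.9 deg C


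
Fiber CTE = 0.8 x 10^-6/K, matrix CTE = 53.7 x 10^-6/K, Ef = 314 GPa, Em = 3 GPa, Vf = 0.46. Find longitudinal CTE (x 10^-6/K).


E1 = Ef*Vf + Em*(1-Vf) = 146.06
alpha_1 = (alpha_f*Ef*Vf + alpha_m*Em*(1-Vf))/E1 = 1.39 x 10^-6/K

1.39 x 10^-6/K


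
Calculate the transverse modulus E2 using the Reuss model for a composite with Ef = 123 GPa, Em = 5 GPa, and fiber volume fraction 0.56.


1/E2 = Vf/Ef + (1-Vf)/Em = 0.56/123 + 0.44/5
E2 = 10.8 GPa

10.8 GPa


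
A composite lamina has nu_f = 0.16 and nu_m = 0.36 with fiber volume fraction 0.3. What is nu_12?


nu_12 = nu_f*Vf + nu_m*(1-Vf) = 0.16*0.3 + 0.36*0.7 = 0.3

0.3


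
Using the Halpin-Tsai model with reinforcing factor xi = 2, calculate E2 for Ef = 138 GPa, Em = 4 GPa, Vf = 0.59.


eta = (Ef/Em - 1)/(Ef/Em + xi) = (34.5 - 1)/(34.5 + 2) = 0.9178
E2 = Em*(1+xi*eta*Vf)/(1-eta*Vf) = 18.17 GPa

18.17 GPa


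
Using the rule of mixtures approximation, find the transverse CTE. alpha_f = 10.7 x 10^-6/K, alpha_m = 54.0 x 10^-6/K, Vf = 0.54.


alpha_2 = alpha_f*Vf + alpha_m*(1-Vf) = 10.7*0.54 + 54.0*0.46 = 30.6 x 10^-6/K

30.6 x 10^-6/K


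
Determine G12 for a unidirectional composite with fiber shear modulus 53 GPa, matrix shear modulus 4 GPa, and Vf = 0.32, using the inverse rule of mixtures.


1/G12 = Vf/Gf + (1-Vf)/Gm = 0.32/53 + 0.68/4
G12 = 5.68 GPa

5.68 GPa


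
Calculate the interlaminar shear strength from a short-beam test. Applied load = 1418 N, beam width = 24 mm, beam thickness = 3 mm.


ILSS = 3F/(4bh) = 3*1418/(4*24*3) = 14.77 MPa

14.77 MPa


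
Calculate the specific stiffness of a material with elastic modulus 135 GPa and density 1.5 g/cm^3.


Specific stiffness = E/rho = 135/1.5 = 90.0 GPa/(g/cm^3)

90.0 GPa/(g/cm^3)


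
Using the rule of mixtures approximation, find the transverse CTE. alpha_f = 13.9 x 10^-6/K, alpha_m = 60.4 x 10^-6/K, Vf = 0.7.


alpha_2 = alpha_f*Vf + alpha_m*(1-Vf) = 13.9*0.7 + 60.4*0.3 = 27.9 x 10^-6/K

27.9 x 10^-6/K


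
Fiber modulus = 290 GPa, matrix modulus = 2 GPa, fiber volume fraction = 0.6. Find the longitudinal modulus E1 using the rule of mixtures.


E1 = Ef*Vf + Em*(1-Vf) = 290*0.6 + 2*0.4 = 174.8 GPa

174.8 GPa


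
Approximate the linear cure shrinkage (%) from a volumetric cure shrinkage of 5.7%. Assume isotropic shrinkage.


Linear shrinkage ≈ vol_shrink/3 = 5.7/3 = 1.9%

1.9%


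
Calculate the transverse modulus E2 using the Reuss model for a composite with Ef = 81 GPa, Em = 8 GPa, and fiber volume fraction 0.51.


1/E2 = Vf/Ef + (1-Vf)/Em = 0.51/81 + 0.49/8
E2 = 14.8 GPa

14.8 GPa


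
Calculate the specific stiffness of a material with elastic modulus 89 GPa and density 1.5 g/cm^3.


Specific stiffness = E/rho = 89/1.5 = 59.3 GPa/(g/cm^3)

59.3 GPa/(g/cm^3)


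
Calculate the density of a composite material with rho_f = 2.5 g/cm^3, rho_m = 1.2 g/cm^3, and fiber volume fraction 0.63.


rho_c = rho_f*Vf + rho_m*(1-Vf) = 2.5*0.63 + 1.2*0.37 = 2.019 g/cm^3

2.019 g/cm^3


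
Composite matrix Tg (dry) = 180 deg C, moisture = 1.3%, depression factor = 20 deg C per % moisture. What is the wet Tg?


Tg_wet = Tg_dry - k*moisture = 180 - 20*1.3 = 154.0 deg C

154.0 deg C


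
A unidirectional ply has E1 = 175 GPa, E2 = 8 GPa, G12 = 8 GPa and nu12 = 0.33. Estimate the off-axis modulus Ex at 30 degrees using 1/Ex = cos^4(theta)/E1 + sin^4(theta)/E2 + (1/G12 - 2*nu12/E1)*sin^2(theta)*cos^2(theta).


cos^4(30) = 0.5625, sin^4(30) = 0.0625, sin^2(30)*cos^2(30) = 0.1875
1/G12 - 2*nu12/E1 = 1/8 - 2*0.33/175 = 0.121229 GPa^-1
1/Ex = 0.5625/175 + 0.0625/8 + 0.121229*0.1875 = 0.0337571 GPa^-1
Ex = 29.62 GPa

29.62 GPa


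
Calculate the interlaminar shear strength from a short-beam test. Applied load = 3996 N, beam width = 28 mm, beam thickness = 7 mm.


ILSS = 3F/(4bh) = 3*3996/(4*28*7) = 15.29 MPa

15.29 MPa


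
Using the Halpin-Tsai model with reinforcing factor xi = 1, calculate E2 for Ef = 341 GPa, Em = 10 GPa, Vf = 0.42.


eta = (Ef/Em - 1)/(Ef/Em + xi) = (34.1 - 1)/(34.1 + 1) = 0.943
E2 = Em*(1+xi*eta*Vf)/(1-eta*Vf) = 23.12 GPa

23.12 GPa


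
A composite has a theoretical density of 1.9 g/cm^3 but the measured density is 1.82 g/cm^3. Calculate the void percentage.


Void% = (rho_theo - rho_actual)/rho_theo * 100 = (1.9 - 1.82)/1.9 * 100 = 4.21%

4.21%


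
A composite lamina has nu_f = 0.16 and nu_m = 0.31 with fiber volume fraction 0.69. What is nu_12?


nu_12 = nu_f*Vf + nu_m*(1-Vf) = 0.16*0.69 + 0.31*0.31 = 0.2065

0.2065


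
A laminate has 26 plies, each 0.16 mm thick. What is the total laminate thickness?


h = n * t_ply = 26 * 0.16 = 4.16 mm

4.16 mm


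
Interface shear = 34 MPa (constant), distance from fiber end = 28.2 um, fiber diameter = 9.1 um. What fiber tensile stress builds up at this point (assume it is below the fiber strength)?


Force balance: sigma_f * (pi*d^2/4) = tau * (pi*d) * x  ->  sigma_f = 4 * tau * x / d
sigma_f = 4 * 34 * 28.2 / 9.1 = 421.5 MPa

421.5 MPa


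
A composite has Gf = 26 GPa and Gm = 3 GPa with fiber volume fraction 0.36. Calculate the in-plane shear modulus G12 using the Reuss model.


1/G12 = Vf/Gf + (1-Vf)/Gm = 0.36/26 + 0.64/3
G12 = 4.4 GPa

4.4 GPa


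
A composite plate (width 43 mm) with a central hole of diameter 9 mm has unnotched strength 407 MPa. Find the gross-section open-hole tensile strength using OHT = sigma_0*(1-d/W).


OHT = sigma_0*(1-d/W) = 407*(1-9/43) = 321.8 MPa

321.8 MPa


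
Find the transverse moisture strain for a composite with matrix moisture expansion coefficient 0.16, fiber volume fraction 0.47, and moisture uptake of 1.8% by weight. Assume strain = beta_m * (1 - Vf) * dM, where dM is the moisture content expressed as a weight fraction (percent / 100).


dM = 1.8/100 = 0.018
strain = beta_m * (1-Vf) * dM = 0.16 * 0.53 * 0.018 = 0.0015264

0.0015264


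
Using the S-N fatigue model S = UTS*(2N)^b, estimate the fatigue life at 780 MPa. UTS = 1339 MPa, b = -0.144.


N = 0.5 * (S/UTS)^(1/b) = 0.5 * (780/1339)^(1/-0.144) = 21.3174 cycles

21.3174 cycles


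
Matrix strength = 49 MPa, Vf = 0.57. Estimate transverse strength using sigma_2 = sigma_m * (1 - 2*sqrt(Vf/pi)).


factor = 1 - 2*sqrt(0.57/pi) = 0.1481
sigma_2 = 49 * 0.1481 = 7.26 MPa

7.26 MPa


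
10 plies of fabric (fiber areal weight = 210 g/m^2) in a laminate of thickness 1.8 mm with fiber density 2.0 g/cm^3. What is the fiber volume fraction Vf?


Vf = n * FAW / (rho_f * h * 1000) = 10 * 210 / (2.0 * 1.8 * 1000) = 0.5833

0.5833


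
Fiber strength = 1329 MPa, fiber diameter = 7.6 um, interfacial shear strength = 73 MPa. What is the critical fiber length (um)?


Lc = sigma_f * d / (2 * tau_i) = 1329 * 7.6 / (2 * 73) = 69.2 um

69.2 um


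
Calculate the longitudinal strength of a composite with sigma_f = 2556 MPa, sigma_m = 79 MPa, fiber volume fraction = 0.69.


sigma_1 = sigma_f*Vf + sigma_m*(1-Vf) = 2556*0.69 + 79*0.31 = 1788.1 MPa

1788.1 MPa


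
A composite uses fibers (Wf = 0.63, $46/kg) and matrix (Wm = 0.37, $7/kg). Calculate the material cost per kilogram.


Cost = cost_f*Wf + cost_m*Wm = 46*0.63 + 7*0.37 = $31.57/kg

$31.57/kg


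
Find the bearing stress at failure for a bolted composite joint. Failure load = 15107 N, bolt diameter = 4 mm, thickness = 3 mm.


sigma_br = F/(d*h) = 15107/(4*3) = 1258.9 MPa

1258.9 MPa


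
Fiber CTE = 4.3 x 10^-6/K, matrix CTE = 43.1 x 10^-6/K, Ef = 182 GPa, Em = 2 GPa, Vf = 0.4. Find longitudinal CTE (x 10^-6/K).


E1 = Ef*Vf + Em*(1-Vf) = 74.0
alpha_1 = (alpha_f*Ef*Vf + alpha_m*Em*(1-Vf))/E1 = 4.93 x 10^-6/K

4.93 x 10^-6/K


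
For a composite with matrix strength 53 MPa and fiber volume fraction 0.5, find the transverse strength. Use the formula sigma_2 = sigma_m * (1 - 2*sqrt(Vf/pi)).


factor = 1 - 2*sqrt(0.5/pi) = 0.2021
sigma_2 = 53 * 0.2021 = 10.71 MPa

10.71 MPa


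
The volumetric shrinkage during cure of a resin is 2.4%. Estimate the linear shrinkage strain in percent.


Linear shrinkage ≈ vol_shrink/3 = 2.4/3 = 0.8%

0.8%


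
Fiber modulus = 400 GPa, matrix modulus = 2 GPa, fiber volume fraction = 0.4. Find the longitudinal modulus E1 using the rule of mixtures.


E1 = Ef*Vf + Em*(1-Vf) = 400*0.4 + 2*0.6 = 161.2 GPa

161.2 GPa


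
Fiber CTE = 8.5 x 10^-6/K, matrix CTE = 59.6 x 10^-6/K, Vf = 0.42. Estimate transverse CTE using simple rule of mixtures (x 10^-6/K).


alpha_2 = alpha_f*Vf + alpha_m*(1-Vf) = 8.5*0.42 + 59.6*0.58 = 38.1 x 10^-6/K

38.1 x 10^-6/K


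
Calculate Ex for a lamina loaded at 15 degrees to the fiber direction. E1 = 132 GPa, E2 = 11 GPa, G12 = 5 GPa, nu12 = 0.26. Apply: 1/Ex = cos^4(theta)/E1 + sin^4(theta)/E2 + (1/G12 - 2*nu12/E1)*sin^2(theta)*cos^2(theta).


cos^4(15) = 0.870513, sin^4(15) = 0.004487, sin^2(15)*cos^2(15) = 0.0625
1/G12 - 2*nu12/E1 = 1/5 - 2*0.26/132 = 0.196061 GPa^-1
1/Ex = 0.870513/132 + 0.004487/11 + 0.196061*0.0625 = 0.0192565 GPa^-1
Ex = 51.93 GPa

51.93 GPa


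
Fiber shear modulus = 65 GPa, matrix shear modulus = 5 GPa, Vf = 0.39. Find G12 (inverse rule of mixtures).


1/G12 = Vf/Gf + (1-Vf)/Gm = 0.39/65 + 0.61/5
G12 = 7.81 GPa

7.81 GPa


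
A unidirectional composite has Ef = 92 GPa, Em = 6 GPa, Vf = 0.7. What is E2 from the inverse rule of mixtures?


1/E2 = Vf/Ef + (1-Vf)/Em = 0.7/92 + 0.3/6
E2 = 17.36 GPa

17.36 GPa


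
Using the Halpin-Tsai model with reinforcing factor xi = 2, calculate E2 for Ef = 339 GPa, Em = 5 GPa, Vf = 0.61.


eta = (Ef/Em - 1)/(Ef/Em + xi) = (67.8 - 1)/(67.8 + 2) = 0.957
E2 = Em*(1+xi*eta*Vf)/(1-eta*Vf) = 26.04 GPa

26.04 GPa


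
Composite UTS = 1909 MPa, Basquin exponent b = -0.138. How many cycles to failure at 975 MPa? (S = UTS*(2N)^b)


N = 0.5 * (S/UTS)^(1/b) = 0.5 * (975/1909)^(1/-0.138) = 65.0837 cycles

65.0837 cycles


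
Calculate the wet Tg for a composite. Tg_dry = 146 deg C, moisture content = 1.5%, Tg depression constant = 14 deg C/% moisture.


Tg_wet = Tg_dry - k*moisture = 146 - 14*1.5 = 125.0 deg C

125.0 deg C


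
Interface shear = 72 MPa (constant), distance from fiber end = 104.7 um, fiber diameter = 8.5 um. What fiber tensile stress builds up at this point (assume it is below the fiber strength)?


Force balance: sigma_f * (pi*d^2/4) = tau * (pi*d) * x  ->  sigma_f = 4 * tau * x / d
sigma_f = 4 * 72 * 104.7 / 8.5 = 3547.5 MPa

3547.5 MPa


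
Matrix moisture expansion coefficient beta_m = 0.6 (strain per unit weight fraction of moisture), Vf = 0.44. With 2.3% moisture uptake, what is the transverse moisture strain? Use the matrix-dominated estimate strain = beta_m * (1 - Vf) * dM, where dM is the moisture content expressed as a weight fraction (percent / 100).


dM = 2.3/100 = 0.023
strain = beta_m * (1-Vf) * dM = 0.6 * 0.56 * 0.023 = 0.007728

0.007728


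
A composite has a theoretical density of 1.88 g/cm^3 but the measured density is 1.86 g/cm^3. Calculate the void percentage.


Void% = (rho_theo - rho_actual)/rho_theo * 100 = (1.88 - 1.86)/1.88 * 100 = 1.06%

1.06%


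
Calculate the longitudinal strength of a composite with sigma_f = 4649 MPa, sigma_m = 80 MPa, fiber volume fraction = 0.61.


sigma_1 = sigma_f*Vf + sigma_m*(1-Vf) = 4649*0.61 + 80*0.39 = 2867.1 MPa

2867.1 MPa


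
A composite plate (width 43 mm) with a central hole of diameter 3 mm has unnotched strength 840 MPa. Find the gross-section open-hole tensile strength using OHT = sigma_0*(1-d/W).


OHT = sigma_0*(1-d/W) = 840*(1-3/43) = 781.4 MPa

781.4 MPa


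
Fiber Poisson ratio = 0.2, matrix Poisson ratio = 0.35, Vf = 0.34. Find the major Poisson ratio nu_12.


nu_12 = nu_f*Vf + nu_m*(1-Vf) = 0.2*0.34 + 0.35*0.66 = 0.299

0.299


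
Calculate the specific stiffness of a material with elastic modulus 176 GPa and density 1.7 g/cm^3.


Specific stiffness = E/rho = 176/1.7 = 103.5 GPa/(g/cm^3)

103.5 GPa/(g/cm^3)


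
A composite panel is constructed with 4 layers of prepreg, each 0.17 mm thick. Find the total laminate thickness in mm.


h = n * t_ply = 4 * 0.17 = 0.68 mm

0.68 mm


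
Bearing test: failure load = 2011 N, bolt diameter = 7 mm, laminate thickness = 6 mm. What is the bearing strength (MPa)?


sigma_br = F/(d*h) = 2011/(7*6) = 47.9 MPa

47.9 MPa


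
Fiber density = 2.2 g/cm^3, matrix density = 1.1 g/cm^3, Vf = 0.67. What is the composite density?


rho_c = rho_f*Vf + rho_m*(1-Vf) = 2.2*0.67 + 1.1*0.33 = 1.837 g/cm^3

1.837 g/cm^3


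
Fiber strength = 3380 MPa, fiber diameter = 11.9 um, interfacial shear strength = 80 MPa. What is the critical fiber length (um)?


Lc = sigma_f * d / (2 * tau_i) = 3380 * 11.9 / (2 * 80) = 251.4 um

251.4 um


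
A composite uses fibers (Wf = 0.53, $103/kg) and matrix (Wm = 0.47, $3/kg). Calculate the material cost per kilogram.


Cost = cost_f*Wf + cost_m*Wm = 103*0.53 + 3*0.47 = $56.0/kg

$56.0/kg


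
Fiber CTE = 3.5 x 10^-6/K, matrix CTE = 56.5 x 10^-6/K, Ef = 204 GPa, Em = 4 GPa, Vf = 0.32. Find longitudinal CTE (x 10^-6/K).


E1 = Ef*Vf + Em*(1-Vf) = 68.0
alpha_1 = (alpha_f*Ef*Vf + alpha_m*Em*(1-Vf))/E1 = 5.62 x 10^-6/K

5.62 x 10^-6/K


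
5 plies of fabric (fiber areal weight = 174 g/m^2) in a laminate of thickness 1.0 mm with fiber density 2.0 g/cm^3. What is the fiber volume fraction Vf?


Vf = n * FAW / (rho_f * h * 1000) = 5 * 174 / (2.0 * 1.0 * 1000) = 0.435

0.435


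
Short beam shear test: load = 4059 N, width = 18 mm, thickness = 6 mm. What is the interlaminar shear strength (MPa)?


ILSS = 3F/(4bh) = 3*4059/(4*18*6) = 28.19 MPa

28.19 MPa


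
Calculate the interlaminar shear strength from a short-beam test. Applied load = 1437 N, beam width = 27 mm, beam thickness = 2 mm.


ILSS = 3F/(4bh) = 3*1437/(4*27*2) = 19.96 MPa

19.96 MPa


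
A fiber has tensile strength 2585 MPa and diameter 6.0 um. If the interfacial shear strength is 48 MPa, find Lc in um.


Lc = sigma_f * d / (2 * tau_i) = 2585 * 6.0 / (2 * 48) = 161.6 um

161.6 um


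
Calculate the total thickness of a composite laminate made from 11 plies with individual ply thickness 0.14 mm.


h = n * t_ply = 11 * 0.14 = 1.54 mm

1.54 mm


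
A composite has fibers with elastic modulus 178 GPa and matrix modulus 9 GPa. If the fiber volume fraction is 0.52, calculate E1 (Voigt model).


E1 = Ef*Vf + Em*(1-Vf) = 178*0.52 + 9*0.48 = 96.88 GPa

96.88 GPa


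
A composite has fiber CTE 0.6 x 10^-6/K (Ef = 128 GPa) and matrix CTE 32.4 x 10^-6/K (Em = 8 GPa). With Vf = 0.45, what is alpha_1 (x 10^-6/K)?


E1 = Ef*Vf + Em*(1-Vf) = 62.0
alpha_1 = (alpha_f*Ef*Vf + alpha_m*Em*(1-Vf))/E1 = 2.86 x 10^-6/K

2.86 x 10^-6/K


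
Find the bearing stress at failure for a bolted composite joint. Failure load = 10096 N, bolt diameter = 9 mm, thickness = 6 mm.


sigma_br = F/(d*h) = 10096/(9*6) = 187.0 MPa

187.0 MPa


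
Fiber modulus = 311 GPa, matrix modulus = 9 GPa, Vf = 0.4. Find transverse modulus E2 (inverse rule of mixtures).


1/E2 = Vf/Ef + (1-Vf)/Em = 0.4/311 + 0.6/9
E2 = 14.72 GPa

14.72 GPa


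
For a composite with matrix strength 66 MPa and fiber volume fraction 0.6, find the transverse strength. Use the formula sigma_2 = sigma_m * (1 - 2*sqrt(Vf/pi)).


factor = 1 - 2*sqrt(0.6/pi) = 0.126
sigma_2 = 66 * 0.126 = 8.31 MPa

8.31 MPa


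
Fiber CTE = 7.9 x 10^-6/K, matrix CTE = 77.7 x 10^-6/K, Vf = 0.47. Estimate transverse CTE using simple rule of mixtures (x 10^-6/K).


alpha_2 = alpha_f*Vf + alpha_m*(1-Vf) = 7.9*0.47 + 77.7*0.53 = 44.9 x 10^-6/K

44.9 x 10^-6/K


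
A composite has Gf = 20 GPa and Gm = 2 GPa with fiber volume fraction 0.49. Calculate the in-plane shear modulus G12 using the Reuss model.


1/G12 = Vf/Gf + (1-Vf)/Gm = 0.49/20 + 0.51/2
G12 = 3.58 GPa

3.58 GPa


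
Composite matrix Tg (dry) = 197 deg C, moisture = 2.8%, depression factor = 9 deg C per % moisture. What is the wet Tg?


Tg_wet = Tg_dry - k*moisture = 197 - 9*2.8 = 171.8 deg C

171.8 deg C


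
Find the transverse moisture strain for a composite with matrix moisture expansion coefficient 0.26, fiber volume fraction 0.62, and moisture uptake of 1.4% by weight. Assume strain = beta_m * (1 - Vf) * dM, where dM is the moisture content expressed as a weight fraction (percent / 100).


dM = 1.4/100 = 0.014
strain = beta_m * (1-Vf) * dM = 0.26 * 0.38 * 0.014 = 0.0013832

0.0013832


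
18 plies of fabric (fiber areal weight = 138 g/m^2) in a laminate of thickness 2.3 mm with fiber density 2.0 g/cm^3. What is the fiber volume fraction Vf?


Vf = n * FAW / (rho_f * h * 1000) = 18 * 138 / (2.0 * 2.3 * 1000) = 0.54

0.54


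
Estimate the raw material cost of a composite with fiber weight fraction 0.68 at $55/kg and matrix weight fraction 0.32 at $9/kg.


Cost = cost_f*Wf + cost_m*Wm = 55*0.68 + 9*0.32 = $40.28/kg

$40.28/kg


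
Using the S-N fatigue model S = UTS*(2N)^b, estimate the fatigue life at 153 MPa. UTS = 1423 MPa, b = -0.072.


N = 0.5 * (S/UTS)^(1/b) = 0.5 * (153/1423)^(1/-0.072) = 1.4143e+13 cycles

1.4143e+13 cycles


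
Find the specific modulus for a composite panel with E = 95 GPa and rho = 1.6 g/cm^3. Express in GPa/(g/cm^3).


Specific stiffness = E/rho = 95/1.6 = 59.4 GPa/(g/cm^3)

59.4 GPa/(g/cm^3)


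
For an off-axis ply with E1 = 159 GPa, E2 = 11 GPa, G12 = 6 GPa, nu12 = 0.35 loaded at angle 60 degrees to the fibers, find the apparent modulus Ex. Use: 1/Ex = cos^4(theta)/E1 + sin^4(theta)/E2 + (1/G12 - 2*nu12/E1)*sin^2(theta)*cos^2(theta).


cos^4(60) = 0.0625, sin^4(60) = 0.5625, sin^2(60)*cos^2(60) = 0.1875
1/G12 - 2*nu12/E1 = 1/6 - 2*0.35/159 = 0.162264 GPa^-1
1/Ex = 0.0625/159 + 0.5625/11 + 0.162264*0.1875 = 0.081954 GPa^-1
Ex = 12.2 GPa

12.2 GPa


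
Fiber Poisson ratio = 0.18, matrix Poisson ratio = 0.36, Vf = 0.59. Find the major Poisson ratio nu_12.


nu_12 = nu_f*Vf + nu_m*(1-Vf) = 0.18*0.59 + 0.36*0.41 = 0.2538

0.2538


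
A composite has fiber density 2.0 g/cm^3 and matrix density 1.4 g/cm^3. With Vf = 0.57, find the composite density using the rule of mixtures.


rho_c = rho_f*Vf + rho_m*(1-Vf) = 2.0*0.57 + 1.4*0.43 = 1.742 g/cm^3

1.742 g/cm^3


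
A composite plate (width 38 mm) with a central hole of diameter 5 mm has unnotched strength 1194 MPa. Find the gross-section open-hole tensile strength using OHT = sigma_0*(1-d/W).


OHT = sigma_0*(1-d/W) = 1194*(1-5/38) = 1036.9 MPa

1036.9 MPa


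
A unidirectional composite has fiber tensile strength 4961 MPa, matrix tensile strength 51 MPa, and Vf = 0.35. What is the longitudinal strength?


sigma_1 = sigma_f*Vf + sigma_m*(1-Vf) = 4961*0.35 + 51*0.65 = 1769.5 MPa

1769.5 MPa


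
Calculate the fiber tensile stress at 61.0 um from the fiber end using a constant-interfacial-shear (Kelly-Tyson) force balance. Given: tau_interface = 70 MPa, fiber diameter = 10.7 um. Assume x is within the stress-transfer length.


Force balance: sigma_f * (pi*d^2/4) = tau * (pi*d) * x  ->  sigma_f = 4 * tau * x / d
sigma_f = 4 * 70 * 61.0 / 10.7 = 1596.3 MPa

1596.3 MPa


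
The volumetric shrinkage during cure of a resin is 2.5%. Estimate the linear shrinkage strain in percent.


Linear shrinkage ≈ vol_shrink/3 = 2.5/3 = 0.833%

0.833%


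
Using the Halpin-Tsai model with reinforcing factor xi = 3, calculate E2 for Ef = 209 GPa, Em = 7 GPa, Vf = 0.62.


eta = (Ef/Em - 1)/(Ef/Em + xi) = (29.8571 - 1)/(29.8571 + 3) = 0.8783
E2 = Em*(1+xi*eta*Vf)/(1-eta*Vf) = 40.47 GPa

40.47 GPa


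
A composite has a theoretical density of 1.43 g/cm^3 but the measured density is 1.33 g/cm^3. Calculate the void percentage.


Void% = (rho_theo - rho_actual)/rho_theo * 100 = (1.43 - 1.33)/1.43 * 100 = 6.99%

6.99%


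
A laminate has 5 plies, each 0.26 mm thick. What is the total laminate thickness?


h = n * t_ply = 5 * 0.26 = 1.3 mm

1.3 mm


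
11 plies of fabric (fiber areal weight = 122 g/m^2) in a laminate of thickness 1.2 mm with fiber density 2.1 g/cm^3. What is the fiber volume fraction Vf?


Vf = n * FAW / (rho_f * h * 1000) = 11 * 122 / (2.1 * 1.2 * 1000) = 0.5325

0.5325


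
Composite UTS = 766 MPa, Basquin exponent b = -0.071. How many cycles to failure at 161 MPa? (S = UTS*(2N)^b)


N = 0.5 * (S/UTS)^(1/b) = 0.5 * (161/766)^(1/-0.071) = 1.7372e+09 cycles

1.7372e+09 cycles


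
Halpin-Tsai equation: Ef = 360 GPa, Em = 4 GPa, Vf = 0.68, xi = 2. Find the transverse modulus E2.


eta = (Ef/Em - 1)/(Ef/Em + xi) = (90.0 - 1)/(90.0 + 2) = 0.9674
E2 = Em*(1+xi*eta*Vf)/(1-eta*Vf) = 27.07 GPa

27.07 GPa


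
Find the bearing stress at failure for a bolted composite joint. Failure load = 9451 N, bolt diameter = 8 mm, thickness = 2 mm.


sigma_br = F/(d*h) = 9451/(8*2) = 590.7 MPa

590.7 MPa


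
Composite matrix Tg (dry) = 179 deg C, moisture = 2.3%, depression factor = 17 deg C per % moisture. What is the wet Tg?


Tg_wet = Tg_dry - k*moisture = 179 - 17*2.3 = 139.9 deg C

139.9 deg C


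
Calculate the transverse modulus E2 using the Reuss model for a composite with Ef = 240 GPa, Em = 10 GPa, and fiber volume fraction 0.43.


1/E2 = Vf/Ef + (1-Vf)/Em = 0.43/240 + 0.57/10
E2 = 17.01 GPa

17.01 GPa


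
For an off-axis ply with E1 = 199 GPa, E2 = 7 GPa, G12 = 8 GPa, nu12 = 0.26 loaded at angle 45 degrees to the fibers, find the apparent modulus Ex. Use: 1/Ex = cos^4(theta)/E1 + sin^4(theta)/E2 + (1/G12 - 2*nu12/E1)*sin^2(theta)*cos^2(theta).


cos^4(45) = 0.25, sin^4(45) = 0.25, sin^2(45)*cos^2(45) = 0.25
1/G12 - 2*nu12/E1 = 1/8 - 2*0.26/199 = 0.122387 GPa^-1
1/Ex = 0.25/199 + 0.25/7 + 0.122387*0.25 = 0.0675673 GPa^-1
Ex = 14.8 GPa

14.8 GPa


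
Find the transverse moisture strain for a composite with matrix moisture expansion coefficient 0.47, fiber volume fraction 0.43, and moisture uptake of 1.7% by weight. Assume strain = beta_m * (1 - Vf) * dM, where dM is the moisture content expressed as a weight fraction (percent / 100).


dM = 1.7/100 = 0.017
strain = beta_m * (1-Vf) * dM = 0.47 * 0.57 * 0.017 = 0.0045543

0.0045543


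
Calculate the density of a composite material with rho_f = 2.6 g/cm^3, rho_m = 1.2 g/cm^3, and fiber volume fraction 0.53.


rho_c = rho_f*Vf + rho_m*(1-Vf) = 2.6*0.53 + 1.2*0.47 = 1.942 g/cm^3

1.942 g/cm^3


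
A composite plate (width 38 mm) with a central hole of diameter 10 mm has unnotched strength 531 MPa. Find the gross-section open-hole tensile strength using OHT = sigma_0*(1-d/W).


OHT = sigma_0*(1-d/W) = 531*(1-10/38) = 391.3 MPa

391.3 MPa


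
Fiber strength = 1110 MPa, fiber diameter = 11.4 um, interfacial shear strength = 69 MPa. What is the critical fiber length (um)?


Lc = sigma_f * d / (2 * tau_i) = 1110 * 11.4 / (2 * 69) = 91.7 um

91.7 um


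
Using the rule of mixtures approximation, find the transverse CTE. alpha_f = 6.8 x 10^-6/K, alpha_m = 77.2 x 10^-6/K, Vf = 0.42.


alpha_2 = alpha_f*Vf + alpha_m*(1-Vf) = 6.8*0.42 + 77.2*0.58 = 47.6 x 10^-6/K

47.6 x 10^-6/K


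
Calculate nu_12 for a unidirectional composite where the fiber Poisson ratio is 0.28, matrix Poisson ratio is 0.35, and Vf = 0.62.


nu_12 = nu_f*Vf + nu_m*(1-Vf) = 0.28*0.62 + 0.35*0.38 = 0.3066

0.3066


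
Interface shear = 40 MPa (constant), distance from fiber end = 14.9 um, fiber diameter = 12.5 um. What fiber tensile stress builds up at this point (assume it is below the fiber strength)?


Force balance: sigma_f * (pi*d^2/4) = tau * (pi*d) * x  ->  sigma_f = 4 * tau * x / d
sigma_f = 4 * 40 * 14.9 / 12.5 = 190.7 MPa

190.7 MPa


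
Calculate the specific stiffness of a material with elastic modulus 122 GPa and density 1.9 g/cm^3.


Specific stiffness = E/rho = 122/1.9 = 64.2 GPa/(g/cm^3)

64.2 GPa/(g/cm^3)


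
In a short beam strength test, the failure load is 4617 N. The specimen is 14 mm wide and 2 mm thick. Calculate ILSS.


ILSS = 3F/(4bh) = 3*4617/(4*14*2) = 123.67 MPa

123.67 MPa


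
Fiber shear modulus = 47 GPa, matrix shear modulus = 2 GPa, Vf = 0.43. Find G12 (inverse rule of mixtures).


1/G12 = Vf/Gf + (1-Vf)/Gm = 0.43/47 + 0.57/2
G12 = 3.4 GPa

3.4 GPa


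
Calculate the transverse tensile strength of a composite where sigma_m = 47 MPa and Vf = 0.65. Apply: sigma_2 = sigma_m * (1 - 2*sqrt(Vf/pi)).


factor = 1 - 2*sqrt(0.65/pi) = 0.0903
sigma_2 = 47 * 0.0903 = 4.24 MPa

4.24 MPa


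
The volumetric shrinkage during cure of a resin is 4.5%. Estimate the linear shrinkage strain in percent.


Linear shrinkage ≈ vol_shrink/3 = 4.5/3 = 1.5%

1.5%


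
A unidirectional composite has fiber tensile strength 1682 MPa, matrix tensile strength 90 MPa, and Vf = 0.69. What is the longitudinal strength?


sigma_1 = sigma_f*Vf + sigma_m*(1-Vf) = 1682*0.69 + 90*0.31 = 1188.5 MPa

1188.5 MPa


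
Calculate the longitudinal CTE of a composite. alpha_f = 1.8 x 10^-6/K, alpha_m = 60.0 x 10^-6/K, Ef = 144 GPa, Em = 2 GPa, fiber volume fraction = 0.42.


E1 = Ef*Vf + Em*(1-Vf) = 61.64
alpha_1 = (alpha_f*Ef*Vf + alpha_m*Em*(1-Vf))/E1 = 2.9 x 10^-6/K

2.9 x 10^-6/K


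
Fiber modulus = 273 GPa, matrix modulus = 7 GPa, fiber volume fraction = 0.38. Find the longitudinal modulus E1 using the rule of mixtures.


E1 = Ef*Vf + Em*(1-Vf) = 273*0.38 + 7*0.62 = 108.08 GPa

108.08 GPa


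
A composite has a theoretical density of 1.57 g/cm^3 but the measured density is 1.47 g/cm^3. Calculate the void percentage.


Void% = (rho_theo - rho_actual)/rho_theo * 100 = (1.57 - 1.47)/1.57 * 100 = 6.37%

6.37%


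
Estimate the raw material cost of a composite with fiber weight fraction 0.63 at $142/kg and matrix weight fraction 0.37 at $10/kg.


Cost = cost_f*Wf + cost_m*Wm = 142*0.63 + 10*0.37 = $93.16/kg

$93.16/kg


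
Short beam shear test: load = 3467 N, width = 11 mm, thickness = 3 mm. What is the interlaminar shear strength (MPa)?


ILSS = 3F/(4bh) = 3*3467/(4*11*3) = 78.8 MPa

78.8 MPa


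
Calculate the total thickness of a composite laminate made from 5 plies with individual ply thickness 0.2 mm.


h = n * t_ply = 5 * 0.2 = 1.0 mm

1.0 mm


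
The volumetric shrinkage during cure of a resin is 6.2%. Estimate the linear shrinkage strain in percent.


Linear shrinkage ≈ vol_shrink/3 = 6.2/3 = 2.067%

2.067%


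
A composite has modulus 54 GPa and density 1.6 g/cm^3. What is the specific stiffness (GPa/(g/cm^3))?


Specific stiffness = E/rho = 54/1.6 = 33.8 GPa/(g/cm^3)

33.8 GPa/(g/cm^3)


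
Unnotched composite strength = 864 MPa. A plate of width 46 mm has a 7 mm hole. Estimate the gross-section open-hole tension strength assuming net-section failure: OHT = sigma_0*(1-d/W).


OHT = sigma_0*(1-d/W) = 864*(1-7/46) = 732.5 MPa

732.5 MPa


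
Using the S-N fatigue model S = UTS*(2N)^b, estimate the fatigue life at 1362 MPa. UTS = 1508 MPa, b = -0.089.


N = 0.5 * (S/UTS)^(1/b) = 0.5 * (1362/1508)^(1/-0.089) = 1.5699 cycles

1.5699 cycles


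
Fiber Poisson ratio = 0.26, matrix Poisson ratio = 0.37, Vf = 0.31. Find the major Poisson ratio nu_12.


nu_12 = nu_f*Vf + nu_m*(1-Vf) = 0.26*0.31 + 0.37*0.69 = 0.3359

0.3359


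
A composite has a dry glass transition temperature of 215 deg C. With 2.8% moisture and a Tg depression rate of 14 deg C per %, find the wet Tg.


Tg_wet = Tg_dry - k*moisture = 215 - 14*2.8 = 175.8 deg C

175.8 deg C


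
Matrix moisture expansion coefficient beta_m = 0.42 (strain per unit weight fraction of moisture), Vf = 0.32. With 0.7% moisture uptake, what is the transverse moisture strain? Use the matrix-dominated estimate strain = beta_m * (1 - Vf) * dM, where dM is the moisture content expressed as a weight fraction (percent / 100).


dM = 0.7/100 = 0.007
strain = beta_m * (1-Vf) * dM = 0.42 * 0.68 * 0.007 = 0.0019992

0.0019992


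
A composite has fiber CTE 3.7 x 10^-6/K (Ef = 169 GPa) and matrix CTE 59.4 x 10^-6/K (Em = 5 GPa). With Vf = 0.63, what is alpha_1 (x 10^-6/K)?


E1 = Ef*Vf + Em*(1-Vf) = 108.32
alpha_1 = (alpha_f*Ef*Vf + alpha_m*Em*(1-Vf))/E1 = 4.65 x 10^-6/K

4.65 x 10^-6/K
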